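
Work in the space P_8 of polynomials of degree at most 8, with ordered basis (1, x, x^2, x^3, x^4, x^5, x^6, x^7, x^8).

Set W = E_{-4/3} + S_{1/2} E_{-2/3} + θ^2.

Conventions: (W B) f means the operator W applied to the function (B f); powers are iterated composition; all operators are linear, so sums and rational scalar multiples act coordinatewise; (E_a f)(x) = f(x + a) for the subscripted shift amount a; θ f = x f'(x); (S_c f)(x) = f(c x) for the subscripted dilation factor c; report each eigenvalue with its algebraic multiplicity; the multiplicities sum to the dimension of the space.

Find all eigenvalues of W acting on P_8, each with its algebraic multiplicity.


λ = 2 (multiplicity 1), λ = 5/2 (multiplicity 1), λ = 21/4 (multiplicity 1), λ = 81/8 (multiplicity 1), λ = 273/16 (multiplicity 1), λ = 833/32 (multiplicity 1), λ = 2369/64 (multiplicity 1), λ = 6401/128 (multiplicity 1), λ = 16641/256 (multiplicity 1)

image of 1: 2
image of x: (5/2)x - 2
image of x^2: (21/4)x^2 - (10/3)x + 20/9
image of x^3: (81/8)x^3 - (9/2)x^2 + 6x - 8/3
image of x^4: (273/16)x^4 - (17/3)x^3 + (34/3)x^2 - (272/27)x + 272/81
image of x^5: (833/32)x^5 - (55/8)x^4 + (55/3)x^3 - (220/9)x^2 + (440/27)x - 352/81
image of x^6: (2369/64)x^6 - (65/8)x^5 + (325/12)x^4 - (1300/27)x^3 + (1300/27)x^2 - (2080/81)x + 4160/729
image of x^7: (6401/128)x^7 - (301/32)x^6 + (301/8)x^5 - (1505/18)x^4 + (3010/27)x^3 - (2408/27)x^2 + (9632/243)x - 5504/729
image of x^8: (16641/256)x^8 - (257/24)x^7 + (1799/36)x^6 - (3598/27)x^5 + (17990/81)x^4 - (57568/243)x^3 + (115136/729)x^2 - (131584/2187)x + 65792/6561
the matrix is upper triangular; its diagonal is (2, 5/2, 21/4, 81/8, 273/16, 833/32, 2369/64, 6401/128, 16641/256)
for a triangular matrix the eigenvalues are the diagonal entries, with algebraic multiplicity their repetition count


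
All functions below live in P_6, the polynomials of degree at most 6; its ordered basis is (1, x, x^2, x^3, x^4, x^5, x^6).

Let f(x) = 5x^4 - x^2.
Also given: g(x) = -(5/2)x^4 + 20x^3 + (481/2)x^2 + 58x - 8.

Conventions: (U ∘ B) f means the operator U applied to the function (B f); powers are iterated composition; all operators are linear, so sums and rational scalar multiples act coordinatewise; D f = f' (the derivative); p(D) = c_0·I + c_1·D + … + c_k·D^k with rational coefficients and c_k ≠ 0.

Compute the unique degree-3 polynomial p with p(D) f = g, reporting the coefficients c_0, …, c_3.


c_0 = -1/2, c_1 = 1, c_2 = 4, c_3 = 1/2

D^0 f = 5x^4 - x^2
D^1 f = 20x^3 - 2x
D^2 f = 60x^2 - 2
D^3 f = 120x
matching coefficients of g against c_0 f + c_1 Df + … from the top degree down determines the c_i
solution: c_0 = -1/2, c_1 = 1, c_2 = 4, c_3 = 1/2


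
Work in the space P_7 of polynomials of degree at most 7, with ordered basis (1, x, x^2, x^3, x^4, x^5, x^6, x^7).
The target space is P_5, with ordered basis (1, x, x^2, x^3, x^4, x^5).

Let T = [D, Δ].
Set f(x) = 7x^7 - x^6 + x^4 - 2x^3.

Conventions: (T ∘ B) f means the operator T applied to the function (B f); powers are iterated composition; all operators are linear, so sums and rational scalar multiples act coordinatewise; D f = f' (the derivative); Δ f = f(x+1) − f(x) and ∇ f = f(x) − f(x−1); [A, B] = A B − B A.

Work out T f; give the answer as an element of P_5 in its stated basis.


the result is g(x) = 0

Δ f = 49x^6 + 141x^5 + 230x^4 + 229x^3 + 132x^2 + 41x + 5
D Δ f = 294x^5 + 705x^4 + 920x^3 + 687x^2 + 264x + 41
D f = 49x^6 - 6x^5 + 4x^3 - 6x^2
Δ D f = 294x^5 + 705x^4 + 920x^3 + 687x^2 + 264x + 41
[D, Δ] f = 0


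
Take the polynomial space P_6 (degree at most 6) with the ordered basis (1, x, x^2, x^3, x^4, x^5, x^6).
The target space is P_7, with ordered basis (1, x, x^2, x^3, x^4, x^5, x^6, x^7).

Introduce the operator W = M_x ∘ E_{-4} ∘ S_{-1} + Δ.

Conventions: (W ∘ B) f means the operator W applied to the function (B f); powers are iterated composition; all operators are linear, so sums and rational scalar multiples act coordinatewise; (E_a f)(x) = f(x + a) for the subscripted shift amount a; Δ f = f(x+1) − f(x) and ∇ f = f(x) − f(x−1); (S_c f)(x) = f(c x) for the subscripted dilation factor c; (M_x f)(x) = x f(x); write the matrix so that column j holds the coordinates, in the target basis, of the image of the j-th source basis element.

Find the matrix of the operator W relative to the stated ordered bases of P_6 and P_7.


the matrix is [[0, 1, 1, 1, 1, 1, 1]; [1, 4, 18, 67, 260, 1029, 4102]; [0, -1, -8, -45, -250, -1270, -6129]; [0, 0, 1, 12, 100, 650, 3860]; [0, 0, 0, -1, -16, -155, -1265]; [0, 0, 0, 0, 1, 20, 246]; [0, 0, 0, 0, 0, -1, -24]; [0, 0, 0, 0, 0, 0, 1]] (rows listed top to bottom)

image of 1: x
image of x: -x^2 + 4x + 1
image of x^2: x^3 - 8x^2 + 18x + 1
image of x^3: -x^4 + 12x^3 - 45x^2 + 67x + 1
image of x^4: x^5 - 16x^4 + 100x^3 - 250x^2 + 260x + 1
image of x^5: -x^6 + 20x^5 - 155x^4 + 650x^3 - 1270x^2 + 1029x + 1
image of x^6: x^7 - 24x^6 + 246x^5 - 1265x^4 + 3860x^3 - 6129x^2 + 4102x + 1
each image's coordinates form column j of the matrix


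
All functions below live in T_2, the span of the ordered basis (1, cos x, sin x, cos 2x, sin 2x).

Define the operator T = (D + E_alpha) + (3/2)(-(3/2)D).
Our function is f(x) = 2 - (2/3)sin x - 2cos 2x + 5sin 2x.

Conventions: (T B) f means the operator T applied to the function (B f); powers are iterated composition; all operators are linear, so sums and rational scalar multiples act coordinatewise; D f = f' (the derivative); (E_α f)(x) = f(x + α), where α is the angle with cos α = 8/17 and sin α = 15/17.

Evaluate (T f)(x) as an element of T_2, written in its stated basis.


the image equals g(x) = 2 + (25/102)cos x - (16/51)sin x - (4181/578)cos 2x - (1770/289)sin 2x

D f = -(2/3)cos x + 10cos 2x + 4sin 2x
E_alpha f = 2 - (10/17)cos x - (16/51)sin x + (1522/289)cos 2x - (325/289)sin 2x
(D + E_alpha) f = 2 - (64/51)cos x - (16/51)sin x + (4412/289)cos 2x + (831/289)sin 2x
D f = -(2/3)cos x + 10cos 2x + 4sin 2x
(-(3/2)D) f = cos x - 15cos 2x - 6sin 2x
((3/2)(-(3/2)D)) f = (3/2)cos x - (45/2)cos 2x - 9sin 2x
((D + E_alpha) + (3/2)(-(3/2)D)) f = 2 + (25/102)cos x - (16/51)sin x - (4181/578)cos 2x - (1770/289)sin 2x


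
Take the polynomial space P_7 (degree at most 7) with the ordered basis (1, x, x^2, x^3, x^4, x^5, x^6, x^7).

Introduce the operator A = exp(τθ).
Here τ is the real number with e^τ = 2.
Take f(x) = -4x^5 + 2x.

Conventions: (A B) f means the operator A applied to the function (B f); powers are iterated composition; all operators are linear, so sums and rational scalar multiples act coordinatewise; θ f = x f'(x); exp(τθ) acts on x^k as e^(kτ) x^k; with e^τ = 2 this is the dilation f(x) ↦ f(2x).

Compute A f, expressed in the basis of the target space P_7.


exp(τθ) x^k = e^(kτ) x^k; with e^τ = 2 this sends x^k to 2^k x^k
x ↦ 2 x
x^5 ↦ 32 x^5
applying this coordinatewise to f: exp(τθ) f = -128x^5 + 4x

the image equals g(x) = -128x^5 + 4x


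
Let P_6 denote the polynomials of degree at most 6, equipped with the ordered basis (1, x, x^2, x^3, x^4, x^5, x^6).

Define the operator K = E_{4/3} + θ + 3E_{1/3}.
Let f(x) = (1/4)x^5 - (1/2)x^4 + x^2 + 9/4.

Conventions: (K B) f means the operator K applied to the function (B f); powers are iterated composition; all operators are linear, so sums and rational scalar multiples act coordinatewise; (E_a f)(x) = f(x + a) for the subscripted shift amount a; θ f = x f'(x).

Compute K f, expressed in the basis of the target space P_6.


E_{4/3} f = (1/4)x^5 + (7/6)x^4 + (16/9)x^3 + (43/27)x^2 + (152/81)x + 3403/972
θ f = (5/4)x^5 - 2x^4 + 2x^2
E_{1/3} f = (1/4)x^5 - (1/12)x^4 - (7/18)x^3 + (41/54)x^2 + (197/324)x + 1145/486
(3E_{1/3}) f = (3/4)x^5 - (1/4)x^4 - (7/6)x^3 + (41/18)x^2 + (197/108)x + 1145/162
(E_{4/3} + θ + 3E_{1/3}) f = (9/4)x^5 - (13/12)x^4 + (11/18)x^3 + (317/54)x^2 + (1199/324)x + 10273/972

g(x) = (9/4)x^5 - (13/12)x^4 + (11/18)x^3 + (317/54)x^2 + (1199/324)x + 10273/972


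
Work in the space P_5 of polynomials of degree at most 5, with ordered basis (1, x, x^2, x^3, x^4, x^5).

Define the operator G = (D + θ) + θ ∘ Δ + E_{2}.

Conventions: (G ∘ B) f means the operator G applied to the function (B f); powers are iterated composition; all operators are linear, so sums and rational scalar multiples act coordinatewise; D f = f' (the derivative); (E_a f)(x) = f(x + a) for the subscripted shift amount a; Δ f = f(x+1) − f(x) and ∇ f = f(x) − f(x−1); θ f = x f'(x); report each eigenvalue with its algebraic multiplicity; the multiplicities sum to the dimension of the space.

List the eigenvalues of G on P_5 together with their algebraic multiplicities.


λ = 1 (multiplicity 1), λ = 2 (multiplicity 1), λ = 3 (multiplicity 1), λ = 4 (multiplicity 1), λ = 5 (multiplicity 1), λ = 6 (multiplicity 1)

image of 1: 1
image of x: 2x + 3
image of x^2: 3x^2 + 8x + 4
image of x^3: 4x^3 + 15x^2 + 15x + 8
image of x^4: 5x^4 + 24x^3 + 36x^2 + 36x + 16
image of x^5: 6x^5 + 35x^4 + 70x^3 + 100x^2 + 85x + 32
the matrix is upper triangular; its diagonal is (1, 2, 3, 4, 5, 6)
for a triangular matrix the eigenvalues are the diagonal entries, with algebraic multiplicity their repetition count


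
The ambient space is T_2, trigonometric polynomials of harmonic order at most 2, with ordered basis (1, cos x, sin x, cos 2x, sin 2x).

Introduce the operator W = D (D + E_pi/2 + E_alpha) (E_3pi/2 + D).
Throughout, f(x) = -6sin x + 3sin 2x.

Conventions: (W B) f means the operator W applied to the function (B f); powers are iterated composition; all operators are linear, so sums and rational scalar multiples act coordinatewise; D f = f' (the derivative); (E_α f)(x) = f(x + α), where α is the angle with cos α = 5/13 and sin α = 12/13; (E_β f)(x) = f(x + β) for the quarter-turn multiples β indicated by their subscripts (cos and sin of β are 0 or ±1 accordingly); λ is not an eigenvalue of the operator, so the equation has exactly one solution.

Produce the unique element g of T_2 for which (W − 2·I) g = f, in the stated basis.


write g with unknown coordinates in the stated basis and equate coefficients in (W − 2·I) g = f
solving from the highest basis element down gives g = 3sin x + (942/6761)cos 2x + (2595/13522)sin 2x
check: W g = (1884/6761)cos 2x + (22878/6761)sin 2x
so W g − 2·g = -6sin x + 3sin 2x = f ✓

g(x) = 3sin x + (942/6761)cos 2x + (2595/13522)sin 2x


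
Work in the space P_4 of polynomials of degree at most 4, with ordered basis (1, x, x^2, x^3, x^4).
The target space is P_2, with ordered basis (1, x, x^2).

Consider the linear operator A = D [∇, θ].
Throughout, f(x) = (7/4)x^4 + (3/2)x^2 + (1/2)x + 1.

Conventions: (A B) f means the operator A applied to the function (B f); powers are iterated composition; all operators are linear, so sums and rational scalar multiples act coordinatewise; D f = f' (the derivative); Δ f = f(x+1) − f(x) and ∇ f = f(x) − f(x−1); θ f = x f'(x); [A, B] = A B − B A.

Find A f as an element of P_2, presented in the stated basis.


g(x) = 21x^2 - 42x + 24

θ f = 7x^4 + 3x^2 + (1/2)x
∇ θ f = 28x^3 - 42x^2 + 34x - 19/2
∇ f = 7x^3 - (21/2)x^2 + 10x - 11/4
θ ∇ f = 21x^3 - 21x^2 + 10x
[∇, θ] f = 7x^3 - 21x^2 + 24x - 19/2
D [∇, θ] f = 21x^2 - 42x + 24


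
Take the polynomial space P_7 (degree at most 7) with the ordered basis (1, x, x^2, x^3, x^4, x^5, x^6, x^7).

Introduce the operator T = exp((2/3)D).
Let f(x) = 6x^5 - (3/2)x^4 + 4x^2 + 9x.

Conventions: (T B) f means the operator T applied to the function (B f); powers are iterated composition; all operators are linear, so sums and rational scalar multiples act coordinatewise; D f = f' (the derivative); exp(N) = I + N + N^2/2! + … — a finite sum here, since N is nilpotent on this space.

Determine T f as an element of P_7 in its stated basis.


order-1 term: 20x^4 - 4x^3 + (16/3)x + 6
order-2 term: (80/3)x^3 - 4x^2 + 16/9
order-3 term: (160/9)x^2 - (16/9)x
order-4 term: (160/27)x - 8/27
order-5 term: 64/81
the series for exp((2/3)D) f terminates at order 5
exp((2/3)D) f = 6x^5 + (37/2)x^4 + (68/3)x^3 + (160/9)x^2 + (499/27)x + 670/81

the image equals g(x) = 6x^5 + (37/2)x^4 + (68/3)x^3 + (160/9)x^2 + (499/27)x + 670/81


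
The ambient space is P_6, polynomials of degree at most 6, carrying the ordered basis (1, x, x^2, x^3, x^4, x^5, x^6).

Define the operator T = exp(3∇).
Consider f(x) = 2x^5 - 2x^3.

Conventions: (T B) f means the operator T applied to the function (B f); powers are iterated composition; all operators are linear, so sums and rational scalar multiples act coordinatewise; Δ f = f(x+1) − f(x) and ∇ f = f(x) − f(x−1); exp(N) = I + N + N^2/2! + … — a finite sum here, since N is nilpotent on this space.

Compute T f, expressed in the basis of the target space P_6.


the result is g(x) = 2x^5 + 30x^4 + 118x^3 + 42x^2 - 246x - 54

order-1 term: 30x^4 - 60x^3 + 42x^2 - 12x
order-2 term: 180x^3 - 540x^2 + 576x - 216
order-3 term: 540x^2 - 1620x + 1296
order-4 term: 810x - 1620
order-5 term: 486
the series for exp(3∇) f terminates at order 5
exp(3∇) f = 2x^5 + 30x^4 + 118x^3 + 42x^2 - 246x - 54


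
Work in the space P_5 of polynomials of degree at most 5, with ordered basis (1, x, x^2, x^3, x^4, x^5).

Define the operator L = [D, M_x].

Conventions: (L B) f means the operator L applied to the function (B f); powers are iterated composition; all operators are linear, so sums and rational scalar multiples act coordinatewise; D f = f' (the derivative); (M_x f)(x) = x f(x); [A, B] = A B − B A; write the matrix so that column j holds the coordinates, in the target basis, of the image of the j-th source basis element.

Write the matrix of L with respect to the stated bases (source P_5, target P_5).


image of 1: 1
image of x: x
image of x^2: x^2
image of x^3: x^3
image of x^4: x^4
image of x^5: x^5
each image's coordinates form column j of the matrix

the matrix is [[1, 0, 0, 0, 0, 0]; [0, 1, 0, 0, 0, 0]; [0, 0, 1, 0, 0, 0]; [0, 0, 0, 1, 0, 0]; [0, 0, 0, 0, 1, 0]; [0, 0, 0, 0, 0, 1]] (rows listed top to bottom)


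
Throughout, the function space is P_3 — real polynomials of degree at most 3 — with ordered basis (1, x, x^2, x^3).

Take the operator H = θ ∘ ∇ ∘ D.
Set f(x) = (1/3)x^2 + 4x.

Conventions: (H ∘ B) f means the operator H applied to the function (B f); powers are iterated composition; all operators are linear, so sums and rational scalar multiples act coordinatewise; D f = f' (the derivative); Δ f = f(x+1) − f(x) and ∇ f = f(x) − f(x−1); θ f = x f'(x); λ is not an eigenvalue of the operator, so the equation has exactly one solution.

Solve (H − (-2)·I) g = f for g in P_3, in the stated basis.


write g with unknown coordinates in the stated basis and equate coefficients in (H − (-2)·I) g = f
solving from the highest basis element down gives g = (1/6)x^2 + 2x
check: H g = 0
so H g − (-2)·g = (1/3)x^2 + 4x = f ✓

g(x) = (1/6)x^2 + 2x


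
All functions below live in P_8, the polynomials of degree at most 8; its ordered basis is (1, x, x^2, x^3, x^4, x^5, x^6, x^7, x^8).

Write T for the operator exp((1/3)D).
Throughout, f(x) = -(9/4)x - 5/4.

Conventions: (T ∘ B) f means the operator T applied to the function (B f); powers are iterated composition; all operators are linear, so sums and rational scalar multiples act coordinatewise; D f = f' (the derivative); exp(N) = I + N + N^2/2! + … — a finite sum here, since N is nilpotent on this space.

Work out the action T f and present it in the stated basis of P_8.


the result is g(x) = -(9/4)x - 2

order-1 term: -3/4
the series for exp((1/3)D) f terminates at order 1
exp((1/3)D) f = -(9/4)x - 2


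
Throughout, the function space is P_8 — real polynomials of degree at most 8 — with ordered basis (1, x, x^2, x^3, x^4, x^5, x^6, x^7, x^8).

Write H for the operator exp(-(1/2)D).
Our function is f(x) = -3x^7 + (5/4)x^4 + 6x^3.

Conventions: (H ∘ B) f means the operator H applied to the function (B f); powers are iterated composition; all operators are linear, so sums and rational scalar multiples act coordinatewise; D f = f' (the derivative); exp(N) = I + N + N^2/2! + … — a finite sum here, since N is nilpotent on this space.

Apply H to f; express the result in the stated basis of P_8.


order-1 term: (21/2)x^6 - (5/2)x^3 - 9x^2
order-2 term: -(63/4)x^5 + (15/8)x^2 + (9/2)x
order-3 term: (105/8)x^4 - (5/8)x - 3/4
order-4 term: -(105/16)x^3 + 5/64
order-5 term: (63/32)x^2
order-6 term: -(21/64)x
order-7 term: 3/128
the series for exp(-(1/2)D) f terminates at order 7
exp(-(1/2)D) f = -3x^7 + (21/2)x^6 - (63/4)x^5 + (115/8)x^4 - (49/16)x^3 - (165/32)x^2 + (227/64)x - 83/128

g(x) = -3x^7 + (21/2)x^6 - (63/4)x^5 + (115/8)x^4 - (49/16)x^3 - (165/32)x^2 + (227/64)x - 83/128


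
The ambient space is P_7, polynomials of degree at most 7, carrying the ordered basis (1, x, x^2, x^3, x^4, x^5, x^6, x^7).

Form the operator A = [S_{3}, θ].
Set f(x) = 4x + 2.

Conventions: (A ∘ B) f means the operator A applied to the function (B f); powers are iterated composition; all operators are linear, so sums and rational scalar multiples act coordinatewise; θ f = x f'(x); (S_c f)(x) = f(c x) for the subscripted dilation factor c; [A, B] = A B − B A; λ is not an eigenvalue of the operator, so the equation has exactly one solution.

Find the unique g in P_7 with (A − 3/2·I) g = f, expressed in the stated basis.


the image equals g(x) = -(8/3)x - 4/3

write g with unknown coordinates in the stated basis and equate coefficients in (A − 3/2·I) g = f
solving from the highest basis element down gives g = -(8/3)x - 4/3
check: A g = 0
so A g − 3/2·g = 4x + 2 = f ✓


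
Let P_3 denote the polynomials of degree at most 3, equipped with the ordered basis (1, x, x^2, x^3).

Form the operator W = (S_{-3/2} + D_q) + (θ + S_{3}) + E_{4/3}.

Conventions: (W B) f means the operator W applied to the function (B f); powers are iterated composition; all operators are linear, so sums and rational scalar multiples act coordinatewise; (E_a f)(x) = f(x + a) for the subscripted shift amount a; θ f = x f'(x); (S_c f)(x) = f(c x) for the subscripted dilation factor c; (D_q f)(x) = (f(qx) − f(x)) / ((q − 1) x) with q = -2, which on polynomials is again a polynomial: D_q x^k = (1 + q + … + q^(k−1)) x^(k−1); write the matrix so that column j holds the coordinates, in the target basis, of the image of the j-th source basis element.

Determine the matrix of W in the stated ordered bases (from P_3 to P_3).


image of 1: 3
image of x: (7/2)x + 7/3
image of x^2: (57/4)x^2 + (5/3)x + 16/9
image of x^3: (221/8)x^3 + 7x^2 + (16/3)x + 64/27
each image's coordinates form column j of the matrix

the matrix is [[3, 7/3, 16/9, 64/27]; [0, 7/2, 5/3, 16/3]; [0, 0, 57/4, 7]; [0, 0, 0, 221/8]] (rows listed top to bottom)


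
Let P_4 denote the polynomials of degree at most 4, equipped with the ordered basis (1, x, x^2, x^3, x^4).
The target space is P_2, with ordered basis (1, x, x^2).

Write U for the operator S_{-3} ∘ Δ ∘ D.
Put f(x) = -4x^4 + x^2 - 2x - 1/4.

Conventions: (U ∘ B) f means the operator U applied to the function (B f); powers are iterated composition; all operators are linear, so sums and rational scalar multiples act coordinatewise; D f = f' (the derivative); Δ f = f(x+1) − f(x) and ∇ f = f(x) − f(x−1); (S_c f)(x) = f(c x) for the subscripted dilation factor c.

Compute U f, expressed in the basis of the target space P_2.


D f = -16x^3 + 2x - 2
Δ D f = -48x^2 - 48x - 14
S_{-3} Δ D f = -432x^2 + 144x - 14

the result is g(x) = -432x^2 + 144x - 14


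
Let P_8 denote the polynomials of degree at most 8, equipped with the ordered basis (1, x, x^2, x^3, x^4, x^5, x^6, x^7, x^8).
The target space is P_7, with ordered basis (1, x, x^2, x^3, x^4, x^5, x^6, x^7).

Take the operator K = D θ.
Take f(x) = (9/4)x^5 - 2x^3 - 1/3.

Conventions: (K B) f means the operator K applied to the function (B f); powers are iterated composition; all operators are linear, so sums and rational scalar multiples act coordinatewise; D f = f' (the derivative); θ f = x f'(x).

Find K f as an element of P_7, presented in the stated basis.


θ f = (45/4)x^5 - 6x^3
D θ f = (225/4)x^4 - 18x^2

g(x) = (225/4)x^4 - 18x^2


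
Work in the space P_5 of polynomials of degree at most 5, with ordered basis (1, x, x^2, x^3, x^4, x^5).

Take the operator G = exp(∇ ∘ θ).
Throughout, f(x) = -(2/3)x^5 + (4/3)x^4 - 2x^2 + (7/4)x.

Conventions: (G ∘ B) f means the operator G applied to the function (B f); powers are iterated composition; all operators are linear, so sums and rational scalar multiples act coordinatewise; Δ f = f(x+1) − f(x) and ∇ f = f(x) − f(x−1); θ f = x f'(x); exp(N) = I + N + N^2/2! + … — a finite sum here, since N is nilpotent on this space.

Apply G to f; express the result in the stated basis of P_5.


the image equals g(x) = -(2/3)x^5 - (46/3)x^4 - (236/3)x^3 - (64/3)x^2 + (1397/12)x - 157/4

order-1 term: -(50/3)x^4 + (164/3)x^3 - (196/3)x^2 + 30x - 35/12
order-2 term: -(400/3)x^3 + 446x^2 - 510x + 587/3
order-3 term: -400x^2 + (2984/3)x - 1802/3
order-4 term: -400x + 1346/3
order-5 term: -80
the series for exp(∇ ∘ θ) f terminates at order 5
exp(∇ ∘ θ) f = -(2/3)x^5 - (46/3)x^4 - (236/3)x^3 - (64/3)x^2 + (1397/12)x - 157/4


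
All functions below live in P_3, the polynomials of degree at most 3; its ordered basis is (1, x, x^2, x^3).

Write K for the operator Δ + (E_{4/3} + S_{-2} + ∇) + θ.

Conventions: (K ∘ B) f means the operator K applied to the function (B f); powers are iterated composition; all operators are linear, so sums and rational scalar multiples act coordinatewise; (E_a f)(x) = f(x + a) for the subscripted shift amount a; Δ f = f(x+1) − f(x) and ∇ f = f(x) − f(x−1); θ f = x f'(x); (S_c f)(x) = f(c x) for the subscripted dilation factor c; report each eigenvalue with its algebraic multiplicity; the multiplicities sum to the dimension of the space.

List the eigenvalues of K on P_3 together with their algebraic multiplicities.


image of 1: 2
image of x: 10/3
image of x^2: 7x^2 + (20/3)x + 16/9
image of x^3: -4x^3 + 10x^2 + (16/3)x + 118/27
the matrix is upper triangular; its diagonal is (2, 0, 7, -4)
for a triangular matrix the eigenvalues are the diagonal entries, with algebraic multiplicity their repetition count

λ = -4 (multiplicity 1), λ = 0 (multiplicity 1), λ = 2 (multiplicity 1), λ = 7 (multiplicity 1)


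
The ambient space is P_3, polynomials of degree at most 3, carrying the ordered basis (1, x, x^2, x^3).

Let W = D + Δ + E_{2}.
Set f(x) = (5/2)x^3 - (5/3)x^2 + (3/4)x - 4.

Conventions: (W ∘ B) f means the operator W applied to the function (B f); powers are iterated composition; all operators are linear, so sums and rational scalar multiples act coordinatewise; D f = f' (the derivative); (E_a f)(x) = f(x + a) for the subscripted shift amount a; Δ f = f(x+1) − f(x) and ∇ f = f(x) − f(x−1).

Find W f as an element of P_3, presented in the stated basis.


D f = (15/2)x^2 - (10/3)x + 3/4
Δ f = (15/2)x^2 + (25/6)x + 19/12
E_{2} f = (5/2)x^3 + (40/3)x^2 + (289/12)x + 65/6
(D + Δ + E_{2}) f = (5/2)x^3 + (85/3)x^2 + (299/12)x + 79/6

the image equals g(x) = (5/2)x^3 + (85/3)x^2 + (299/12)x + 79/6


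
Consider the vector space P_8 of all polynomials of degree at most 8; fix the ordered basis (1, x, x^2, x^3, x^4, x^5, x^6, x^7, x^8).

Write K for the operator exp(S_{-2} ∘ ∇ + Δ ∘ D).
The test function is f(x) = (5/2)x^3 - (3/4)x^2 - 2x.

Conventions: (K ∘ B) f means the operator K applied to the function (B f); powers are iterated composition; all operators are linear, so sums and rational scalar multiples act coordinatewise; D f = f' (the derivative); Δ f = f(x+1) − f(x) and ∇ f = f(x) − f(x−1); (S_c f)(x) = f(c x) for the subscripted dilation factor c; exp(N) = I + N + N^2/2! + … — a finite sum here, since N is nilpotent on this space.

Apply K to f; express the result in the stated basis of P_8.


the image equals g(x) = (5/2)x^3 + (117/4)x^2 - 29x + 75/4

order-1 term: 30x^2 + 33x + 29/4
order-2 term: -60x + 63/2
order-3 term: -20
the series for exp(S_{-2} ∘ ∇ + Δ ∘ D) f terminates at order 3
exp(S_{-2} ∘ ∇ + Δ ∘ D) f = (5/2)x^3 + (117/4)x^2 - 29x + 75/4


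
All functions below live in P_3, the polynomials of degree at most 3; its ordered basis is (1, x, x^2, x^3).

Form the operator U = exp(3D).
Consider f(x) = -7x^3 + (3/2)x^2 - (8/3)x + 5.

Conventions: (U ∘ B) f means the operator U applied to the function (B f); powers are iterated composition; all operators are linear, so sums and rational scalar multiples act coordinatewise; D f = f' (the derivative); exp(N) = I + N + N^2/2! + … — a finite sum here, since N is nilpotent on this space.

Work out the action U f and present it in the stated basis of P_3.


order-1 term: -63x^2 + 9x - 8
order-2 term: -189x + 27/2
order-3 term: -189
the series for exp(3D) f terminates at order 3
exp(3D) f = -7x^3 - (123/2)x^2 - (548/3)x - 357/2

the image equals g(x) = -7x^3 - (123/2)x^2 - (548/3)x - 357/2


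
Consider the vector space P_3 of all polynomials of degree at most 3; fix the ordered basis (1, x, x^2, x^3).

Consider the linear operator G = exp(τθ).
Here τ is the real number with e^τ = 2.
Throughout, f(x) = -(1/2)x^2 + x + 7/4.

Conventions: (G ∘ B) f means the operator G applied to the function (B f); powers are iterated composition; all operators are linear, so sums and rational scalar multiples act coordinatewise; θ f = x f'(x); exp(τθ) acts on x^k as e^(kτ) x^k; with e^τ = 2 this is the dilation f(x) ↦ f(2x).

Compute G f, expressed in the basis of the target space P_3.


the image equals g(x) = -2x^2 + 2x + 7/4

exp(τθ) x^k = e^(kτ) x^k; with e^τ = 2 this sends x^k to 2^k x^k
x ↦ 2 x
x^2 ↦ 4 x^2
applying this coordinatewise to f: exp(τθ) f = -2x^2 + 2x + 7/4


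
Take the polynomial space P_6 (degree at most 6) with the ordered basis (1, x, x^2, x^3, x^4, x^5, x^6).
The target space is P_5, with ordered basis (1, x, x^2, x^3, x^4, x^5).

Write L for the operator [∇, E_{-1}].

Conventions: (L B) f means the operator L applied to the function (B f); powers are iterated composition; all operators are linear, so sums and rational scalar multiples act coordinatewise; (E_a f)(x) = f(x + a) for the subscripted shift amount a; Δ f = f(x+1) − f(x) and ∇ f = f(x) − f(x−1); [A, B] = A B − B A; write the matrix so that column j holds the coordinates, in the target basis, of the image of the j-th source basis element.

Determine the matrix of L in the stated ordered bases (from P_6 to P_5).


image of 1: 0
image of x: 0
image of x^2: 0
image of x^3: 0
image of x^4: 0
image of x^5: 0
image of x^6: 0
each image's coordinates form column j of the matrix

the matrix is [[0, 0, 0, 0, 0, 0, 0]; [0, 0, 0, 0, 0, 0, 0]; [0, 0, 0, 0, 0, 0, 0]; [0, 0, 0, 0, 0, 0, 0]; [0, 0, 0, 0, 0, 0, 0]; [0, 0, 0, 0, 0, 0, 0]] (rows listed top to bottom)


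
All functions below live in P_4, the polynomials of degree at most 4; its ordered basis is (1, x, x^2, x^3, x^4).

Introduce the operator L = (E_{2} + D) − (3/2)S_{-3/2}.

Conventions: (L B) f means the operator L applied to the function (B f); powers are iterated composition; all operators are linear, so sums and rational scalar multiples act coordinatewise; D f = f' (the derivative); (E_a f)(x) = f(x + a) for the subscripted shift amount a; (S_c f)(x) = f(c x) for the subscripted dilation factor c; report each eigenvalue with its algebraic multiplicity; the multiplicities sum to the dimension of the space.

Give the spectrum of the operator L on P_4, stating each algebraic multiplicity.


image of 1: -1/2
image of x: (13/4)x + 3
image of x^2: -(19/8)x^2 + 6x + 4
image of x^3: (97/16)x^3 + 9x^2 + 12x + 8
image of x^4: -(211/32)x^4 + 12x^3 + 24x^2 + 32x + 16
the matrix is upper triangular; its diagonal is (-1/2, 13/4, -19/8, 97/16, -211/32)
for a triangular matrix the eigenvalues are the diagonal entries, with algebraic multiplicity their repetition count

λ = -211/32 (multiplicity 1), λ = -19/8 (multiplicity 1), λ = -1/2 (multiplicity 1), λ = 13/4 (multiplicity 1), λ = 97/16 (multiplicity 1)


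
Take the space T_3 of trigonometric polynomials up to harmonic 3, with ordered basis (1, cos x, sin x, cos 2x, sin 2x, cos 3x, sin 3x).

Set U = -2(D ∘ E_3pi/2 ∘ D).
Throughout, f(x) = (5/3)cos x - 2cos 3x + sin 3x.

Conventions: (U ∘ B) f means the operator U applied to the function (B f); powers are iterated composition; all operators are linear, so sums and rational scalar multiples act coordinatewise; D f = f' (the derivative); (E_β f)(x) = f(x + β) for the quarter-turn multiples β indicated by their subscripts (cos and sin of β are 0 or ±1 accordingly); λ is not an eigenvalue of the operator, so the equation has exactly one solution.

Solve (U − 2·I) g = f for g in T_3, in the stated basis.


write g with unknown coordinates in the stated basis and equate coefficients in (U − 2·I) g = f
solving from the highest basis element down gives g = -(5/12)cos x - (5/12)sin x - (7/164)cos 3x - (19/164)sin 3x
check: U g = (5/6)cos x - (5/6)sin x - (171/82)cos 3x + (63/82)sin 3x
so U g − 2·g = (5/3)cos x - 2cos 3x + sin 3x = f ✓

the result is g(x) = -(5/12)cos x - (5/12)sin x - (7/164)cos 3x - (19/164)sin 3x


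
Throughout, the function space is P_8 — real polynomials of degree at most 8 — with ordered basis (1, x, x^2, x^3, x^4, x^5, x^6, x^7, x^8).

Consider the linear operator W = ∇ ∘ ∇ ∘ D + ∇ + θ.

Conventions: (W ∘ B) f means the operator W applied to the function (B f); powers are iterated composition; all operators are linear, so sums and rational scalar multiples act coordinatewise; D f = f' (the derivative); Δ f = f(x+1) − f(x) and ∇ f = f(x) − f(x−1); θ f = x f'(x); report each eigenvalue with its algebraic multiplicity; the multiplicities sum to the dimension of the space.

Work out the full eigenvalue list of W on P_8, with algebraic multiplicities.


λ = 0 (multiplicity 1), λ = 1 (multiplicity 1), λ = 2 (multiplicity 1), λ = 3 (multiplicity 1), λ = 4 (multiplicity 1), λ = 5 (multiplicity 1), λ = 6 (multiplicity 1), λ = 7 (multiplicity 1), λ = 8 (multiplicity 1)

image of 1: 0
image of x: x + 1
image of x^2: 2x^2 + 2x - 1
image of x^3: 3x^3 + 3x^2 - 3x + 7
image of x^4: 4x^4 + 4x^3 - 6x^2 + 28x - 25
image of x^5: 5x^5 + 5x^4 - 10x^3 + 70x^2 - 125x + 71
image of x^6: 6x^6 + 6x^5 - 15x^4 + 140x^3 - 375x^2 + 426x - 181
image of x^7: 7x^7 + 7x^6 - 21x^5 + 245x^4 - 875x^3 + 1491x^2 - 1267x + 435
image of x^8: 8x^8 + 8x^7 - 28x^6 + 392x^5 - 1750x^4 + 3976x^3 - 5068x^2 + 3480x - 1009
the matrix is upper triangular; its diagonal is (0, 1, 2, 3, 4, 5, 6, 7, 8)
for a triangular matrix the eigenvalues are the diagonal entries, with algebraic multiplicity their repetition count


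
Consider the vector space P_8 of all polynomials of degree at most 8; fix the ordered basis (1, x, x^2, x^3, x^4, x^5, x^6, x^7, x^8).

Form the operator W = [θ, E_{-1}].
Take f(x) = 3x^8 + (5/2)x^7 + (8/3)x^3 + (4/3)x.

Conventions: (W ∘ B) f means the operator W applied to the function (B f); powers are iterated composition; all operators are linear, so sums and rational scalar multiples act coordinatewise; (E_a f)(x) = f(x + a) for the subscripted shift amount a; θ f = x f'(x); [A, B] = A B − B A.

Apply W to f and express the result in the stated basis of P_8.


E_{-1} f = 3x^8 - (43/2)x^7 + (133/2)x^6 - (231/2)x^5 + (245/2)x^4 - (467/6)x^3 + (47/2)x^2 + (17/6)x - 7/2
θ E_{-1} f = 24x^8 - (301/2)x^7 + 399x^6 - (1155/2)x^5 + 490x^4 - (467/2)x^3 + 47x^2 + (17/6)x
θ f = 24x^8 + (35/2)x^7 + 8x^3 + (4/3)x
E_{-1} θ f = 24x^8 - (349/2)x^7 + (1099/2)x^6 - (1953/2)x^5 + (2135/2)x^4 - (1447/2)x^3 + (561/2)x^2 - (265/6)x - 17/6
[θ, E_{-1}] f = 24x^7 - (301/2)x^6 + 399x^5 - (1155/2)x^4 + 490x^3 - (467/2)x^2 + 47x + 17/6

g(x) = 24x^7 - (301/2)x^6 + 399x^5 - (1155/2)x^4 + 490x^3 - (467/2)x^2 + 47x + 17/6


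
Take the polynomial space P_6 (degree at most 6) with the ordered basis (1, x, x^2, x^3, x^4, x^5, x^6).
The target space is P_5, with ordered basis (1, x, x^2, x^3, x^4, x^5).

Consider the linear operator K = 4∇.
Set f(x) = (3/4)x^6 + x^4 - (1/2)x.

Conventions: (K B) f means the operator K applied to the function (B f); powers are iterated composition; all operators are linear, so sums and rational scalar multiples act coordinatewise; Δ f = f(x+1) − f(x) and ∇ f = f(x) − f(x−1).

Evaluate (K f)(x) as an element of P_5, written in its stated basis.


the result is g(x) = 18x^5 - 45x^4 + 76x^3 - 69x^2 + 34x - 9

∇ f = (9/2)x^5 - (45/4)x^4 + 19x^3 - (69/4)x^2 + (17/2)x - 9/4
(4∇) f = 18x^5 - 45x^4 + 76x^3 - 69x^2 + 34x - 9


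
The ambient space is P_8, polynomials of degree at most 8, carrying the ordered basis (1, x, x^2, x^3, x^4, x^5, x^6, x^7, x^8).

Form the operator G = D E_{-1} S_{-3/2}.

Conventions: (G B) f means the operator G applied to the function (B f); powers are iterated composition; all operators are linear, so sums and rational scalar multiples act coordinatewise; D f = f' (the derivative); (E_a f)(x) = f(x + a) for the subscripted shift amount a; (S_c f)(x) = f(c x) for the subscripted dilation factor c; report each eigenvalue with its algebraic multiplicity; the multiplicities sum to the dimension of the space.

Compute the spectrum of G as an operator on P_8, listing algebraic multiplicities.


λ = 0 (multiplicity 9)

image of 1: 0
image of x: -3/2
image of x^2: (9/2)x - 9/2
image of x^3: -(81/8)x^2 + (81/4)x - 81/8
image of x^4: (81/4)x^3 - (243/4)x^2 + (243/4)x - 81/4
image of x^5: -(1215/32)x^4 + (1215/8)x^3 - (3645/16)x^2 + (1215/8)x - 1215/32
image of x^6: (2187/32)x^5 - (10935/32)x^4 + (10935/16)x^3 - (10935/16)x^2 + (10935/32)x - 2187/32
image of x^7: -(15309/128)x^6 + (45927/64)x^5 - (229635/128)x^4 + (76545/32)x^3 - (229635/128)x^2 + (45927/64)x - 15309/128
image of x^8: (6561/32)x^7 - (45927/32)x^6 + (137781/32)x^5 - (229635/32)x^4 + (229635/32)x^3 - (137781/32)x^2 + (45927/32)x - 6561/32
the matrix is upper triangular; its diagonal is (0, 0, 0, 0, 0, 0, 0, 0, 0)
for a triangular matrix the eigenvalues are the diagonal entries, with algebraic multiplicity their repetition count


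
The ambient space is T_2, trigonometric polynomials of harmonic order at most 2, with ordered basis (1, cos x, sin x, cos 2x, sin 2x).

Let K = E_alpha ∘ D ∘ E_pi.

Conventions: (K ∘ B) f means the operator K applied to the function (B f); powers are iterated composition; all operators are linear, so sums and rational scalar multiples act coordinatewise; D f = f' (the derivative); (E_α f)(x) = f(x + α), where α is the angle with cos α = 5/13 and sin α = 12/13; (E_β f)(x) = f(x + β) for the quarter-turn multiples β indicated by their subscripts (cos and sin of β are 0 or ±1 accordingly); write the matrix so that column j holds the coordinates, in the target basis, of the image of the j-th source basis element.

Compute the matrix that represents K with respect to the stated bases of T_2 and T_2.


image of 1: 0
image of cos x: (12/13)cos x + (5/13)sin x
image of sin x: -(5/13)cos x + (12/13)sin x
image of cos 2x: -(240/169)cos 2x + (238/169)sin 2x
image of sin 2x: -(238/169)cos 2x - (240/169)sin 2x
each image's coordinates form column j of the matrix

the matrix is [[0, 0, 0, 0, 0]; [0, 12/13, -5/13, 0, 0]; [0, 5/13, 12/13, 0, 0]; [0, 0, 0, -240/169, -238/169]; [0, 0, 0, 238/169, -240/169]] (rows listed top to bottom)


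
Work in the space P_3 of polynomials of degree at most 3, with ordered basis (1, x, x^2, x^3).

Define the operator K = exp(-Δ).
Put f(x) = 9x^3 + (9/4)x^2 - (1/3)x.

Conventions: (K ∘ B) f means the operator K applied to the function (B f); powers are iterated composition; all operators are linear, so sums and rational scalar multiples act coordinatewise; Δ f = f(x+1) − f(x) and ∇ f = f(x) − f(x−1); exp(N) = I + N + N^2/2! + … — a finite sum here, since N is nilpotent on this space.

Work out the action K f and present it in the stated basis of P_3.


order-1 term: -27x^2 - (63/2)x - 131/12
order-2 term: 27x + 117/4
order-3 term: -9
the series for exp(-Δ) f terminates at order 3
exp(-Δ) f = 9x^3 - (99/4)x^2 - (29/6)x + 28/3

the result is g(x) = 9x^3 - (99/4)x^2 - (29/6)x + 28/3


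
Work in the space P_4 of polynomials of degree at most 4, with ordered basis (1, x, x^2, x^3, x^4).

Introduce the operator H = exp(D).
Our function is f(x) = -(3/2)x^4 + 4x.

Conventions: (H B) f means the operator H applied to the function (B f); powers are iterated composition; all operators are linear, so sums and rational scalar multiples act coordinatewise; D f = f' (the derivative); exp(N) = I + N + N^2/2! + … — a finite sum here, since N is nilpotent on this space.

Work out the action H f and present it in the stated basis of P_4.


order-1 term: -6x^3 + 4
order-2 term: -9x^2
order-3 term: -6x
order-4 term: -3/2
the series for exp(D) f terminates at order 4
exp(D) f = -(3/2)x^4 - 6x^3 - 9x^2 - 2x + 5/2

the result is g(x) = -(3/2)x^4 - 6x^3 - 9x^2 - 2x + 5/2


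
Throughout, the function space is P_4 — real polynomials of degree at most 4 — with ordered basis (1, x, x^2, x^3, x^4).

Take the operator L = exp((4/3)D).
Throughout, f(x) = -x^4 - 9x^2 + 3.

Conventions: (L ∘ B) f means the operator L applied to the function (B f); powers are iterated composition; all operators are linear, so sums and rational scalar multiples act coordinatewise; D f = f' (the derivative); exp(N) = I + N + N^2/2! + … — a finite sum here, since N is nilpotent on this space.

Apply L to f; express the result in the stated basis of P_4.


the image equals g(x) = -x^4 - (16/3)x^3 - (59/3)x^2 - (904/27)x - 1309/81

order-1 term: -(16/3)x^3 - 24x
order-2 term: -(32/3)x^2 - 16
order-3 term: -(256/27)x
order-4 term: -256/81
the series for exp((4/3)D) f terminates at order 4
exp((4/3)D) f = -x^4 - (16/3)x^3 - (59/3)x^2 - (904/27)x - 1309/81


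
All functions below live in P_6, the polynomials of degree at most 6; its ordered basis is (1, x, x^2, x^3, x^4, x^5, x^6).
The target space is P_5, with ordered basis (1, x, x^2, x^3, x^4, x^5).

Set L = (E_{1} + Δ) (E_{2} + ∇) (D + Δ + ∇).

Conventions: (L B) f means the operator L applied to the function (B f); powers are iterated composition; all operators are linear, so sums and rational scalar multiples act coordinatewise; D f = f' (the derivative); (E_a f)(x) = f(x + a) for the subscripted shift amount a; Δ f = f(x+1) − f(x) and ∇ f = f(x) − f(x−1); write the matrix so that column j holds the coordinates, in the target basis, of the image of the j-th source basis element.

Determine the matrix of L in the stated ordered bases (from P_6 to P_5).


image of 1: 0
image of x: 3
image of x^2: 6x + 30
image of x^3: 9x^2 + 90x + 155
image of x^4: 12x^3 + 180x^2 + 620x + 604
image of x^5: 15x^4 + 300x^3 + 1550x^2 + 3020x + 2577
image of x^6: 18x^5 + 450x^4 + 3100x^3 + 9060x^2 + 15462x + 10130
each image's coordinates form column j of the matrix

the matrix is [[0, 3, 30, 155, 604, 2577, 10130]; [0, 0, 6, 90, 620, 3020, 15462]; [0, 0, 0, 9, 180, 1550, 9060]; [0, 0, 0, 0, 12, 300, 3100]; [0, 0, 0, 0, 0, 15, 450]; [0, 0, 0, 0, 0, 0, 18]] (rows listed top to bottom)


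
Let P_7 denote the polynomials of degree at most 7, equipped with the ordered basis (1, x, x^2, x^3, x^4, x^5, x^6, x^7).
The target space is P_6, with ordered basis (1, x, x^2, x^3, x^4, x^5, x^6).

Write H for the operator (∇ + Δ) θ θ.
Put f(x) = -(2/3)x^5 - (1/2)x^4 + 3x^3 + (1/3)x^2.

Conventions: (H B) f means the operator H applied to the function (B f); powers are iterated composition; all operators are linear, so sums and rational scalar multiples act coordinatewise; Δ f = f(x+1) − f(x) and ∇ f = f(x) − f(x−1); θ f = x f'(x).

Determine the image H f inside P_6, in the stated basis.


θ f = -(10/3)x^5 - 2x^4 + 9x^3 + (2/3)x^2
θ θ f = -(50/3)x^5 - 8x^4 + 27x^3 + (4/3)x^2
∇ (θ θ) f = -(250/3)x^4 + (404/3)x^3 - (113/3)x^2 - 27x + 17
Δ (θ θ) f = -(250/3)x^4 - (596/3)x^3 - (401/3)x^2 - (95/3)x + 11/3
(∇ + Δ) (θ θ) f = -(500/3)x^4 - 64x^3 - (514/3)x^2 - (176/3)x + 62/3

g(x) = -(500/3)x^4 - 64x^3 - (514/3)x^2 - (176/3)x + 62/3


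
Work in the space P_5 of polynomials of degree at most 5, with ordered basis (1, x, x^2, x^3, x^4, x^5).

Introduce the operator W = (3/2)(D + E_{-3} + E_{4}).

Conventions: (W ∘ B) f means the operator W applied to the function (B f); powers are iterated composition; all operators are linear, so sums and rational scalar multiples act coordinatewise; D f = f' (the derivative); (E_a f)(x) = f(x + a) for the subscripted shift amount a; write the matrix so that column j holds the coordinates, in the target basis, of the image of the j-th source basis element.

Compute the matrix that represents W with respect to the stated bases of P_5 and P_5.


the matrix is [[3, 3, 75/2, 111/2, 1011/2, 2343/2]; [0, 3, 6, 225/2, 222, 5055/2]; [0, 0, 3, 9, 225, 555]; [0, 0, 0, 3, 12, 375]; [0, 0, 0, 0, 3, 15]; [0, 0, 0, 0, 0, 3]] (rows listed top to bottom)

image of 1: 3
image of x: 3x + 3
image of x^2: 3x^2 + 6x + 75/2
image of x^3: 3x^3 + 9x^2 + (225/2)x + 111/2
image of x^4: 3x^4 + 12x^3 + 225x^2 + 222x + 1011/2
image of x^5: 3x^5 + 15x^4 + 375x^3 + 555x^2 + (5055/2)x + 2343/2
each image's coordinates form column j of the matrix
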